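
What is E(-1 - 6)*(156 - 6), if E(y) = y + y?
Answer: -2100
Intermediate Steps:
E(y) = 2*y
E(-1 - 6)*(156 - 6) = (2*(-1 - 6))*(156 - 6) = (2*(-7))*150 = -14*150 = -2100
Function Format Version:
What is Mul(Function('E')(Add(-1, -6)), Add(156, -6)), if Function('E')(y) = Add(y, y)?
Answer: -2100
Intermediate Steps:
Function('E')(y) = Mul(2, y)
Mul(Function('E')(Add(-1, -6)), Add(156, -6)) = Mul(Mul(2, Add(-1, -6)), Add(156, -6)) = Mul(Mul(2, -7), 150) = Mul(-14, 150) = -2100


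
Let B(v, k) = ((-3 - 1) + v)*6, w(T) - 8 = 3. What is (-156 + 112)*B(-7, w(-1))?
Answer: 2904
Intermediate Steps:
w(T) = 11 (w(T) = 8 + 3 = 11)
B(v, k) = -24 + 6*v (B(v, k) = (-4 + v)*6 = -24 + 6*v)
(-156 + 112)*B(-7, w(-1)) = (-156 + 112)*(-24 + 6*(-7)) = -44*(-24 - 42) = -44*(-66) = 2904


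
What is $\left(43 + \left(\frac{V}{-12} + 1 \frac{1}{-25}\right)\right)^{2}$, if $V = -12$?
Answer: $\frac{1207801}{625} \approx 1932.5$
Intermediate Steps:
$\left(43 + \left(\frac{V}{-12} + 1 \frac{1}{-25}\right)\right)^{2} = \left(43 + \left(- \frac{12}{-12} + 1 \frac{1}{-25}\right)\right)^{2} = \left(43 + \left(\left(-12\right) \left(- \frac{1}{12}\right) + 1 \left(- \frac{1}{25}\right)\right)\right)^{2} = \left(43 + \left(1 - \frac{1}{25}\right)\right)^{2} = \left(43 + \frac{24}{25}\right)^{2} = \left(\frac{1099}{25}\right)^{2} = \frac{1207801}{625}$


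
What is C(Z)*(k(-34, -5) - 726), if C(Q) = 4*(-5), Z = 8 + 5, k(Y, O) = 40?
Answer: 13720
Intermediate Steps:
Z = 13
C(Q) = -20
C(Z)*(k(-34, -5) - 726) = -20*(40 - 726) = -20*(-686) = 13720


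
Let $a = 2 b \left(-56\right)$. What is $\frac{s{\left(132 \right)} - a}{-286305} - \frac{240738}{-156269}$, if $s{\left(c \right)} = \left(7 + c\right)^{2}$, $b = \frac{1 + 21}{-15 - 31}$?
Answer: $\frac{505337525817}{343011236345} \approx 1.4732$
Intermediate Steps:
$b = - \frac{11}{23}$ ($b = \frac{22}{-46} = 22 \left(- \frac{1}{46}\right) = - \frac{11}{23} \approx -0.47826$)
$a = \frac{1232}{23}$ ($a = 2 \left(- \frac{11}{23}\right) \left(-56\right) = \left(- \frac{22}{23}\right) \left(-56\right) = \frac{1232}{23} \approx 53.565$)
$\frac{s{\left(132 \right)} - a}{-286305} - \frac{240738}{-156269} = \frac{\left(7 + 132\right)^{2} - \frac{1232}{23}}{-286305} - \frac{240738}{-156269} = \left(139^{2} - \frac{1232}{23}\right) \left(- \frac{1}{286305}\right) - - \frac{240738}{156269} = \left(19321 - \frac{1232}{23}\right) \left(- \frac{1}{286305}\right) + \frac{240738}{156269} = \frac{443151}{23} \left(- \frac{1}{286305}\right) + \frac{240738}{156269} = - \frac{147717}{2195005} + \frac{240738}{156269} = \frac{505337525817}{343011236345}$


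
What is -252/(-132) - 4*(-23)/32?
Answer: 421/88 ≈ 4.7841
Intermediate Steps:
-252/(-132) - 4*(-23)/32 = -252*(-1/132) + 92*(1/32) = 21/11 + 23/8 = 421/88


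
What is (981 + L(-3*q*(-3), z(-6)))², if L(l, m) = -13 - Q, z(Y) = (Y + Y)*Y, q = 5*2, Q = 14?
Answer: 910116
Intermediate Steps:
q = 10
z(Y) = 2*Y² (z(Y) = (2*Y)*Y = 2*Y²)
L(l, m) = -27 (L(l, m) = -13 - 1*14 = -13 - 14 = -27)
(981 + L(-3*q*(-3), z(-6)))² = (981 - 27)² = 954² = 910116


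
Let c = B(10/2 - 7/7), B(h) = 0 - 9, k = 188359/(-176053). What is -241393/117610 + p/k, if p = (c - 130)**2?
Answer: -400098237273017/22152901990 ≈ -18061.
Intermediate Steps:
k = -188359/176053 (k = 188359*(-1/176053) = -188359/176053 ≈ -1.0699)
B(h) = -9
c = -9
p = 19321 (p = (-9 - 130)**2 = (-139)**2 = 19321)
-241393/117610 + p/k = -241393/117610 + 19321/(-188359/176053) = -241393*1/117610 + 19321*(-176053/188359) = -241393/117610 - 3401520013/188359 = -400098237273017/22152901990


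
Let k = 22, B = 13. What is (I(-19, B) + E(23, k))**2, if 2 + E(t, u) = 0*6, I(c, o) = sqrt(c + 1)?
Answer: (2 - 3*I*sqrt(2))**2 ≈ -14.0 - 16.971*I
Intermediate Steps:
I(c, o) = sqrt(1 + c)
E(t, u) = -2 (E(t, u) = -2 + 0*6 = -2 + 0 = -2)
(I(-19, B) + E(23, k))**2 = (sqrt(1 - 19) - 2)**2 = (sqrt(-18) - 2)**2 = (3*I*sqrt(2) - 2)**2 = (-2 + 3*I*sqrt(2))**2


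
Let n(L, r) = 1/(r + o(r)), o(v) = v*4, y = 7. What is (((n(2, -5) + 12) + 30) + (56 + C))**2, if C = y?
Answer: 6885376/625 ≈ 11017.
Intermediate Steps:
C = 7
o(v) = 4*v
n(L, r) = 1/(5*r) (n(L, r) = 1/(r + 4*r) = 1/(5*r))
(((n(2, -5) + 12) + 30) + (56 + C))**2 = ((((1/5)/(-5) + 12) + 30) + (56 + 7))**2 = ((((1/5)*(-1/5) + 12) + 30) + 63)**2 = (((-1/25 + 12) + 30) + 63)**2 = ((299/25 + 30) + 63)**2 = (1049/25 + 63)**2 = (2624/25)**2 = 6885376/625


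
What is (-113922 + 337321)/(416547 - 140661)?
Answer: 223399/275886 ≈ 0.80975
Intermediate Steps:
(-113922 + 337321)/(416547 - 140661) = 223399/275886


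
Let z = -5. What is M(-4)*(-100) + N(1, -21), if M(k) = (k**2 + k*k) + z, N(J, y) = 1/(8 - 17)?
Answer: -24301/9 ≈ -2700.1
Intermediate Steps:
N(J, y) = -1/9 (N(J, y) = 1/(-9) = -1/9)
M(k) = -5 + 2*k**2 (M(k) = (k**2 + k*k) - 5 = (k**2 + k**2) - 5 = 2*k**2 - 5 = -5 + 2*k**2)
M(-4)*(-100) + N(1, -21) = (-5 + 2*(-4)**2)*(-100) - 1/9 = (-5 + 2*16)*(-100) - 1/9 = (-5 + 32)*(-100) - 1/9 = 27*(-100) - 1/9 = -2700 - 1/9 = -24301/9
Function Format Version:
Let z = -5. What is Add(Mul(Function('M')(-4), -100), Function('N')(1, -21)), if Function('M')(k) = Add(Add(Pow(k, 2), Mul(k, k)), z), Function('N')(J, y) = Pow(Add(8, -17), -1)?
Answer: Rational(-24301, 9) ≈ -2700.1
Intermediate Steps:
Function('N')(J, y) = Rational(-1, 9) (Function('N')(J, y) = Pow(-9, -1) = Rational(-1, 9))
Function('M')(k) = Add(-5, Mul(2, Pow(k, 2))) (Function('M')(k) = Add(Add(Pow(k, 2), Mul(k, k)), -5) = Add(Add(Pow(k, 2), Pow(k, 2)), -5) = Add(Mul(2, Pow(k, 2)), -5) = Add(-5, Mul(2, Pow(k, 2))))
Add(Mul(Function('M')(-4), -100), Function('N')(1, -21)) = Add(Mul(Add(-5, Mul(2, Pow(-4, 2))), -100), Rational(-1, 9)) = Add(Mul(Add(-5, Mul(2, 16)), -100), Rational(-1, 9)) = Add(Mul(Add(-5, 32), -100), Rational(-1, 9)) = Add(Mul(27, -100), Rational(-1, 9)) = Add(-2700, Rational(-1, 9)) = Rational(-24301, 9)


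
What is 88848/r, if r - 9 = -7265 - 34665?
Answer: -88848/41921 ≈ -2.1194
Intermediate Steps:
r = -41921 (r = 9 + (-7265 - 34665) = 9 - 41930 = -41921)
88848/r = 88848/(-41921) = 88848*(-1/41921) = -88848/41921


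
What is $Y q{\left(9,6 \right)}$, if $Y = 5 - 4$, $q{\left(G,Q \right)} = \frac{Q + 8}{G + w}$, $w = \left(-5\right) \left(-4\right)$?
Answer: $\frac{14}{29} \approx 0.48276$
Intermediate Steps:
$w = 20$
$q{\left(G,Q \right)} = \frac{8 + Q}{20 + G}$ ($q{\left(G,Q \right)} = \frac{Q + 8}{G + 20} = \frac{8 + Q}{20 + G}$)
$Y = 1$ ($Y = 5 - 4 = 1$)
$Y q{\left(9,6 \right)} = 1 \frac{8 + 6}{20 + 9} = 1 \cdot \frac{1}{29} \cdot 14 = 1 \cdot \frac{14}{29} = \frac{14}{29}$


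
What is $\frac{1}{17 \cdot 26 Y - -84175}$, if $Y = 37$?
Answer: $\frac{1}{100529} \approx 9.9474 \cdot 10^{-6}$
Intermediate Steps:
$\frac{1}{17 \cdot 26 Y - -84175} = \frac{1}{17 \cdot 26 \cdot 37 - -84175} = \frac{1}{442 \cdot 37 + 84175} = \frac{1}{16354 + 84175} = \frac{1}{100529}$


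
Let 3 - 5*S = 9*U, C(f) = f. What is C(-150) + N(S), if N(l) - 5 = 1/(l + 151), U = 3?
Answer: -105990/731 ≈ -144.99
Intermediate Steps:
S = -24/5 (S = ⅗ - 9*3/5 = ⅗ - ⅕*27 = ⅗ - 27/5 = -24/5 ≈ -4.8000)
N(l) = 5 + 1/(151 + l) (N(l) = 5 + 1/(l + 151) = 5 + 1/(151 + l))
C(-150) + N(S) = -150 + (756 + 5*(-24/5))/(151 - 24/5) = -150 + (756 - 24)/(731/5) = -150 + (5/731)*732 = -150 + 3660/731 = -105990/731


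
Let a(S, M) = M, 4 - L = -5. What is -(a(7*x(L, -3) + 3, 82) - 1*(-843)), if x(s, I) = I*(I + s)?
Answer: -925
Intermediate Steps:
L = 9 (L = 4 - 1*(-5) = 4 + 5 = 9)
-(a(7*x(L, -3) + 3, 82) - 1*(-843)) = -(82 - 1*(-843)) = -(82 + 843) = -1*925 = -925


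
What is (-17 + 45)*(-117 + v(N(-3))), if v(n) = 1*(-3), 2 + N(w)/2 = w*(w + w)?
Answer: -3360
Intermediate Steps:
N(w) = -4 + 4*w² (N(w) = -4 + 2*(w*(w + w)) = -4 + 2*(w*(2*w)) = -4 + 2*(2*w²) = -4 + 4*w²)
v(n) = -3
(-17 + 45)*(-117 + v(N(-3))) = (-17 + 45)*(-117 - 3) = 28*(-120) = -3360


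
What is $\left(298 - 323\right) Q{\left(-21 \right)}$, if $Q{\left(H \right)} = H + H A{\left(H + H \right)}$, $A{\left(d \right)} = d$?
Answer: $-21525$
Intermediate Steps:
$Q{\left(H \right)} = H + 2 H^{2}$ ($Q{\left(H \right)} = H + H \left(H + H\right) = H + H 2 H = H + 2 H^{2}$)
$\left(298 - 323\right) Q{\left(-21 \right)} = \left(298 - 323\right) \left(- 21 \left(1 + 2 \left(-21\right)\right)\right) = - 25 \left(- 21 \left(1 - 42\right)\right) = - 25 \left(\left(-21\right) \left(-41\right)\right) = \left(-25\right) 861 = -21525$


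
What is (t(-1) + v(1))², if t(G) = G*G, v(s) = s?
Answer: 4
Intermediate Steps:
t(G) = G²
(t(-1) + v(1))² = ((-1)² + 1)² = (1 + 1)² = 2² = 4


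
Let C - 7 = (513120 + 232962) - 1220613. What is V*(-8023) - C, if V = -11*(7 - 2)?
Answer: 915789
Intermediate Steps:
V = -55 (V = -11*5 = -55)
C = -474524 (C = 7 + ((513120 + 232962) - 1220613) = 7 + (746082 - 1220613) = 7 - 474531 = -474524)
V*(-8023) - C = -55*(-8023) - 1*(-474524) = 441265 + 474524 = 915789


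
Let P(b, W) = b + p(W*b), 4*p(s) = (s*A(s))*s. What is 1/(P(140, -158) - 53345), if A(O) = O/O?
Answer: 1/122270395 ≈ 8.1786e-9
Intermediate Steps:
A(O) = 1
p(s) = s²/4 (p(s) = ((s*1)*s)/4 = (s*s)/4 = s²/4)
P(b, W) = b + W²*b²/4 (P(b, W) = b + (W*b)²/4 = b + (W²*b²)/4 = b + W²*b²/4)
1/(P(140, -158) - 53345) = 1/((¼)*140*(4 + 140*(-158)²) - 53345) = 1/((¼)*140*(4 + 140*24964) - 53345) = 1/((¼)*140*(4 + 3494960) - 53345) = 1/((¼)*140*3494964 - 53345) = 1/(122323740 - 53345) = 1/122270395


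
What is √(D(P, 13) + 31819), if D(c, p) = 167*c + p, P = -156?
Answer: 34*√5 ≈ 76.026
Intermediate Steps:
D(c, p) = p + 167*c
√(D(P, 13) + 31819) = √((13 + 167*(-156)) + 31819) = √((13 - 26052) + 31819) = √(-26039 + 31819) = √5780 = 34*√5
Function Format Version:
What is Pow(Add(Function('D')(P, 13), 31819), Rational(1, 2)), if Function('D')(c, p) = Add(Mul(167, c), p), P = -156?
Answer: Mul(34, Pow(5, Rational(1, 2))) ≈ 76.026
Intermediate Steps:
Function('D')(c, p) = Add(p, Mul(167, c))
Pow(Add(Function('D')(P, 13), 31819), Rational(1, 2)) = Pow(Add(Add(13, Mul(167, -156)), 31819), Rational(1, 2)) = Pow(Add(Add(13, -26052), 31819), Rational(1, 2)) = Pow(Add(-26039, 31819), Rational(1, 2)) = Pow(5780, Rational(1, 2)) = Mul(34, Pow(5, Rational(1, 2)))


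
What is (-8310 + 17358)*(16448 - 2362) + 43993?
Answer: 127494121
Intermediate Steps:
(-8310 + 17358)*(16448 - 2362) + 43993 = 9048*14086 + 43993 = 127450128 + 43993 = 127494121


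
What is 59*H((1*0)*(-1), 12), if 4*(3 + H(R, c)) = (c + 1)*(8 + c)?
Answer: 3658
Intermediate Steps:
H(R, c) = -3 + (1 + c)*(8 + c)/4 (H(R, c) = -3 + ((c + 1)*(8 + c))/4 = -3 + ((1 + c)*(8 + c))/4 = -3 + (1 + c)*(8 + c)/4)
59*H((1*0)*(-1), 12) = 59*(-1 + (¼)*12² + (9/4)*12) = 59*(-1 + (¼)*144 + 27) = 59*(-1 + 36 + 27) = 59*62 = 3658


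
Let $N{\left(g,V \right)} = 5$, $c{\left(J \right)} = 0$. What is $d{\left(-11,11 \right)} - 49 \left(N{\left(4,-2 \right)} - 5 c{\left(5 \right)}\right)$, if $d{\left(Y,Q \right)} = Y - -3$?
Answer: $-253$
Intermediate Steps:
$d{\left(Y,Q \right)} = 3 + Y$ ($d{\left(Y,Q \right)} = Y + 3 = 3 + Y$)
$d{\left(-11,11 \right)} - 49 \left(N{\left(4,-2 \right)} - 5 c{\left(5 \right)}\right) = \left(3 - 11\right) - 49 \left(5 - 0\right) = -8 - 49 \left(5 + 0\right) = -8 - 245 = -253$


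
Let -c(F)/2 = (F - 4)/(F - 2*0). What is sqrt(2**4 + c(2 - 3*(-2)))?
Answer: sqrt(15) ≈ 3.8730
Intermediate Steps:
c(F) = -2*(-4 + F)/F (c(F) = -2*(F - 4)/(F - 2*0) = -2*(-4 + F)/(F + 0) = -2*(-4 + F)/F)
sqrt(2**4 + c(2 - 3*(-2))) = sqrt(2**4 + (-2 + 8/(2 - 3*(-2)))) = sqrt(16 + (-2 + 8/(2 + 6))) = sqrt(16 + (-2 + 8/8)) = sqrt(16 + (-2 + 8*(1/8))) = sqrt(16 + (-2 + 1)) = sqrt(16 - 1) = sqrt(15)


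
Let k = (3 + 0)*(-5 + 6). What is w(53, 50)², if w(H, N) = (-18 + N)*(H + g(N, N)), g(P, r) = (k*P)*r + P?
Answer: 59192943616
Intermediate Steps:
k = 3 (k = 3*1 = 3)
g(P, r) = P + 3*P*r (g(P, r) = (3*P)*r + P = 3*P*r + P = P + 3*P*r)
w(H, N) = (-18 + N)*(H + N*(1 + 3*N))
w(53, 50)² = (-53*50² - 18*53 - 18*50 + 3*50³ + 53*50)² = (-53*2500 - 954 - 900 + 3*125000 + 2650)² = (-132500 - 954 - 900 + 375000 + 2650)² = 243296² = 59192943616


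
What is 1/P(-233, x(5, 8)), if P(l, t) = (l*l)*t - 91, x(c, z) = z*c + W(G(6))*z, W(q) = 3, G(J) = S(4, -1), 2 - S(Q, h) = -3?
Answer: 1/3474405 ≈ 2.8782e-7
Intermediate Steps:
S(Q, h) = 5 (S(Q, h) = 2 - 1*(-3) = 2 + 3 = 5)
G(J) = 5
x(c, z) = 3*z + c*z (x(c, z) = z*c + 3*z = c*z + 3*z = 3*z + c*z)
P(l, t) = -91 + t*l² (P(l, t) = l²*t - 91 = t*l² - 91 = -91 + t*l²)
1/P(-233, x(5, 8)) = 1/(-91 + (8*(3 + 5))*(-233)²) = 1/(-91 + (8*8)*54289) = 1/(-91 + 64*54289) = 1/(-91 + 3474496) = 1/3474405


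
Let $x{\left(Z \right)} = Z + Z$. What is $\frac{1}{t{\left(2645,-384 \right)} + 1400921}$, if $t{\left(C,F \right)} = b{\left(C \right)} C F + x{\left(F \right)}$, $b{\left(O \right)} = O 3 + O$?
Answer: $- \frac{1}{10744494247} \approx -9.3071 \cdot 10^{-11}$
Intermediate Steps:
$x{\left(Z \right)} = 2 Z$
$b{\left(O \right)} = 4 O$ ($b{\left(O \right)} = 3 O + O = 4 O$)
$t{\left(C,F \right)} = 2 F + 4 F C^{2}$ ($t{\left(C,F \right)} = 4 C C F + 2 F = 4 C^{2} F + 2 F = 4 F C^{2} + 2 F = 2 F + 4 F C^{2}$)
$\frac{1}{t{\left(2645,-384 \right)} + 1400921} = \frac{1}{2 \left(-384\right) \left(1 + 2 \cdot 2645^{2}\right) + 1400921} = \frac{1}{2 \left(-384\right) \left(1 + 2 \cdot 6996025\right) + 1400921} = \frac{1}{2 \left(-384\right) \left(1 + 13992050\right) + 1400921} = \frac{1}{2 \left(-384\right) 13992051 + 1400921} = \frac{1}{-10745895168 + 1400921} = \frac{1}{-10744494247} = - \frac{1}{10744494247}$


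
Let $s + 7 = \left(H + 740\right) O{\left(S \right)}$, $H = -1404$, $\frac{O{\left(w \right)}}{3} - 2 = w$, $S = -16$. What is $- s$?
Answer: $-27881$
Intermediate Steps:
$O{\left(w \right)} = 6 + 3 w$
$s = 27881$ ($s = -7 + \left(-1404 + 740\right) \left(6 + 3 \left(-16\right)\right) = -7 - 664 \left(6 - 48\right) = -7 - -27888 = -7 + 27888 = 27881$)
$- s = \left(-1\right) 27881 = -27881$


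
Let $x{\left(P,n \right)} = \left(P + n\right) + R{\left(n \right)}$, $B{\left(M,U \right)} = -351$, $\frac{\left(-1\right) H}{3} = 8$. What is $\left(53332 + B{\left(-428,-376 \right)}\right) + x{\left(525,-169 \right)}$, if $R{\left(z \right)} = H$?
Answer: $53313$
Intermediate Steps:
$H = -24$ ($H = \left(-3\right) 8 = -24$)
$R{\left(z \right)} = -24$
$x{\left(P,n \right)} = -24 + P + n$ ($x{\left(P,n \right)} = \left(P + n\right) - 24 = -24 + P + n$)
$\left(53332 + B{\left(-428,-376 \right)}\right) + x{\left(525,-169 \right)} = \left(53332 - 351\right) - -332 = 52981 + 332 = 53313$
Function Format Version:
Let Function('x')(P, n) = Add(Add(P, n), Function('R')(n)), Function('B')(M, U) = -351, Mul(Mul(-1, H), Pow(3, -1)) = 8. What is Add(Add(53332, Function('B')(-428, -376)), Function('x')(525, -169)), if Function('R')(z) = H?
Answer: 53313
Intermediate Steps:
H = -24 (H = Mul(-3, 8) = -24)
Function('R')(z) = -24
Function('x')(P, n) = Add(-24, P, n) (Function('x')(P, n) = Add(Add(P, n), -24) = Add(-24, P, n))
Add(Add(53332, Function('B')(-428, -376)), Function('x')(525, -169)) = Add(Add(53332, -351), Add(-24, 525, -169)) = Add(52981, 332) = 53313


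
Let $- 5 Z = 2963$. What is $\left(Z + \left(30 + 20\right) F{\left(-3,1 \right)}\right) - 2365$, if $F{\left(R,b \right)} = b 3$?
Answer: $- \frac{14038}{5} \approx -2807.6$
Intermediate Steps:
$Z = - \frac{2963}{5}$ ($Z = \left(- \frac{1}{5}\right) 2963 = - \frac{2963}{5} \approx -592.6$)
$F{\left(R,b \right)} = 3 b$
$\left(Z + \left(30 + 20\right) F{\left(-3,1 \right)}\right) - 2365 = \left(- \frac{2963}{5} + \left(30 + 20\right) 3 \cdot 1\right) - 2365 = \left(- \frac{2963}{5} + 50 \cdot 3\right) - 2365 = \left(- \frac{2963}{5} + 150\right) - 2365 = - \frac{2213}{5} - 2365 = - \frac{14038}{5}$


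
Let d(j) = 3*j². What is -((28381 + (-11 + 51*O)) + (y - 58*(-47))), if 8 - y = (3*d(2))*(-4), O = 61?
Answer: -34359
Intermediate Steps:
y = 152 (y = 8 - 3*(3*2²)*(-4) = 8 - 3*(3*4)*(-4) = 8 - 3*12*(-4) = 8 - 36*(-4) = 8 - 1*(-144) = 8 + 144 = 152)
-((28381 + (-11 + 51*O)) + (y - 58*(-47))) = -((28381 + (-11 + 51*61)) + (152 - 58*(-47))) = -((28381 + (-11 + 3111)) + (152 + 2726)) = -((28381 + 3100) + 2878) = -(31481 + 2878) = -1*34359 = -34359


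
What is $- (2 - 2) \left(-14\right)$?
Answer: $0$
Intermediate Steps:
$- (2 - 2) \left(-14\right) = \left(-1\right) 0 \left(-14\right) = 0 \left(-14\right) = 0$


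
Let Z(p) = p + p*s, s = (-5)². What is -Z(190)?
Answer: -4940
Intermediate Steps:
s = 25
Z(p) = 26*p (Z(p) = p + p*25 = p + 25*p = 26*p)
-Z(190) = -26*190 = -1*4940 = -4940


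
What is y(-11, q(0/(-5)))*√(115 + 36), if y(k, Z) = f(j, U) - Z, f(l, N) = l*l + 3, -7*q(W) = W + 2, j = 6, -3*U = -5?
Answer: 275*√151/7 ≈ 482.75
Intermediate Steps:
U = 5/3 (U = -⅓*(-5) = 5/3 ≈ 1.6667)
q(W) = -2/7 - W/7 (q(W) = -(W + 2)/7 = -(2 + W)/7 = -2/7 - W/7)
f(l, N) = 3 + l² (f(l, N) = l² + 3 = 3 + l²)
y(k, Z) = 39 - Z (y(k, Z) = (3 + 6²) - Z = (3 + 36) - Z = 39 - Z)
y(-11, q(0/(-5)))*√(115 + 36) = (39 - (-2/7 - 0/(-5)))*√(115 + 36) = (39 - (-2/7 - 0*(-1)/5))*√151 = (39 - (-2/7 - ⅐*0))*√151 = (39 - (-2/7 + 0))*√151 = (39 - 1*(-2/7))*√151 = (39 + 2/7)*√151 = 275*√151/7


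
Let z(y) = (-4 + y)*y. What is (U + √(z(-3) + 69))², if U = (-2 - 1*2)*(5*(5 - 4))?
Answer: 490 - 120*√10 ≈ 110.53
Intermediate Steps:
z(y) = y*(-4 + y)
U = -20 (U = (-2 - 2)*(5*1) = -4*5 = -20)
(U + √(z(-3) + 69))² = (-20 + √(-3*(-4 - 3) + 69))² = (-20 + √(-3*(-7) + 69))² = (-20 + √(21 + 69))² = (-20 + √90)² = (-20 + 3*√10)²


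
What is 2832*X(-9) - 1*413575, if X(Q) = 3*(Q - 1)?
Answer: -498535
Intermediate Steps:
X(Q) = -3 + 3*Q (X(Q) = 3*(-1 + Q) = -3 + 3*Q)
2832*X(-9) - 1*413575 = 2832*(-3 + 3*(-9)) - 1*413575 = 2832*(-3 - 27) - 413575 = 2832*(-30) - 413575 = -84960 - 413575 = -498535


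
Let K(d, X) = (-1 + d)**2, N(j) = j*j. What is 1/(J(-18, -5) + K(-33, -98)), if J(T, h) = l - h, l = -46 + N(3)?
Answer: 1/1124 ≈ 0.00088968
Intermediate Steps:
N(j) = j**2
l = -37 (l = -46 + 3**2 = -46 + 9 = -37)
J(T, h) = -37 - h
1/(J(-18, -5) + K(-33, -98)) = 1/((-37 - 1*(-5)) + (-1 - 33)**2) = 1/((-37 + 5) + (-34)**2) = 1/(-32 + 1156) = 1/1124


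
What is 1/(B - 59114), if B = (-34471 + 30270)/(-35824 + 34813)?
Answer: -1011/59760053 ≈ -1.6918e-5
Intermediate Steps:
B = 4201/1011 (B = -4201/(-1011) = -4201*(-1/1011) = 4201/1011 ≈ 4.1553)
1/(B - 59114) = 1/(4201/1011 - 59114) = 1/(-59760053/1011) = -1011/59760053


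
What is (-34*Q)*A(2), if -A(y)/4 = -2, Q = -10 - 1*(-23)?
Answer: -3536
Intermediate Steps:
Q = 13 (Q = -10 + 23 = 13)
A(y) = 8 (A(y) = -4*(-2) = 8)
(-34*Q)*A(2) = -34*13*8 = -442*8 = -3536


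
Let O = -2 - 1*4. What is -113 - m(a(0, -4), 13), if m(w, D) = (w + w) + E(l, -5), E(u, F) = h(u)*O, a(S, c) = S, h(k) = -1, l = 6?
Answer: -119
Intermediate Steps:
O = -6 (O = -2 - 4 = -6)
E(u, F) = 6 (E(u, F) = -1*(-6) = 6)
m(w, D) = 6 + 2*w (m(w, D) = (w + w) + 6 = 2*w + 6 = 6 + 2*w)
-113 - m(a(0, -4), 13) = -113 - (6 + 2*0) = -113 - (6 + 0) = -113 - 1*6 = -113 - 6 = -119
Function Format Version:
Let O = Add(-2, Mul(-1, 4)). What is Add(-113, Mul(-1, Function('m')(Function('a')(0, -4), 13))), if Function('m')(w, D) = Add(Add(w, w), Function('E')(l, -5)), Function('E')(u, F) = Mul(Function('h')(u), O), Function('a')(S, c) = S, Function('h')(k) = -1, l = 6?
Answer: -119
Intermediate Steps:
O = -6 (O = Add(-2, -4) = -6)
Function('E')(u, F) = 6 (Function('E')(u, F) = Mul(-1, -6) = 6)
Function('m')(w, D) = Add(6, Mul(2, w)) (Function('m')(w, D) = Add(Add(w, w), 6) = Add(Mul(2, w), 6) = Add(6, Mul(2, w)))
Add(-113, Mul(-1, Function('m')(Function('a')(0, -4), 13))) = Add(-113, Mul(-1, Add(6, Mul(2, 0)))) = Add(-113, Mul(-1, Add(6, 0))) = Add(-113, Mul(-1, 6)) = Add(-113, -6) = -119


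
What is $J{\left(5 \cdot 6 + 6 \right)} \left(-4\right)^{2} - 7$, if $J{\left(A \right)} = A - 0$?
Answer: $569$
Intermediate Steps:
$J{\left(A \right)} = A$ ($J{\left(A \right)} = A + 0 = A$)
$J{\left(5 \cdot 6 + 6 \right)} \left(-4\right)^{2} - 7 = \left(5 \cdot 6 + 6\right) \left(-4\right)^{2} - 7 = \left(30 + 6\right) 16 - 7 = 36 \cdot 16 - 7 = 576 - 7 = 569$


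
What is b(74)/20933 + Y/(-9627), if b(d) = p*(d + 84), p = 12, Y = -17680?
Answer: 388348232/201521991 ≈ 1.9271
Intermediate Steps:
b(d) = 1008 + 12*d (b(d) = 12*(d + 84) = 12*(84 + d) = 1008 + 12*d)
b(74)/20933 + Y/(-9627) = (1008 + 12*74)/20933 - 17680/(-9627) = (1008 + 888)*(1/20933) - 17680*(-1/9627) = 1896*(1/20933) + 17680/9627 = 1896/20933 + 17680/9627 = 388348232/201521991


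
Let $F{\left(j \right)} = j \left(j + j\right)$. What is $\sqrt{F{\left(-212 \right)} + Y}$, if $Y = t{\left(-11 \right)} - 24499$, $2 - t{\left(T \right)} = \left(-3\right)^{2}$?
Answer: $\sqrt{65382} \approx 255.7$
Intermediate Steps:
$t{\left(T \right)} = -7$ ($t{\left(T \right)} = 2 - \left(-3\right)^{2} = 2 - 9 = -7$)
$F{\left(j \right)} = 2 j^{2}$ ($F{\left(j \right)} = j 2 j = 2 j^{2}$)
$Y = -24506$ ($Y = -7 - 24499 = -24506$)
$\sqrt{F{\left(-212 \right)} + Y} = \sqrt{2 \left(-212\right)^{2} - 24506} = \sqrt{2 \cdot 44944 - 24506} = \sqrt{89888 - 24506} = \sqrt{65382}$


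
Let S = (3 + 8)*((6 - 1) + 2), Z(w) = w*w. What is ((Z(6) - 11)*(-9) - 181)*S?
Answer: -31262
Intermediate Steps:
Z(w) = w²
S = 77 (S = 11*(5 + 2) = 11*7 = 77)
((Z(6) - 11)*(-9) - 181)*S = ((6² - 11)*(-9) - 181)*77 = ((36 - 11)*(-9) - 181)*77 = (25*(-9) - 181)*77 = (-225 - 181)*77 = -406*77 = -31262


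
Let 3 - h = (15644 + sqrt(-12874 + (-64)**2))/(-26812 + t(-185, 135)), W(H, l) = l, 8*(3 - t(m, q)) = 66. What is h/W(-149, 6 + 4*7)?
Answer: 384383/3647146 + 2*I*sqrt(8778)/1823573 ≈ 0.10539 + 0.00010276*I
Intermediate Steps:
t(m, q) = -21/4 (t(m, q) = 3 - 1/8*66 = 3 - 33/4 = -21/4)
h = 384383/107269 + 4*I*sqrt(8778)/107269 (h = 3 - (15644 + sqrt(-12874 + (-64)**2))/(-26812 - 21/4) = 3 - (15644 + sqrt(-12874 + 4096))/(-107269/4) = 3 - (15644 + sqrt(-8778))*(-4)/107269 = 3 - (15644 + I*sqrt(8778))*(-4)/107269 = 3 - (-62576/107269 - 4*I*sqrt(8778)/107269) = 3 + (62576/107269 + 4*I*sqrt(8778)/107269) = 384383/107269 + 4*I*sqrt(8778)/107269 ≈ 3.5834 + 0.0034937*I)
h/W(-149, 6 + 4*7) = (384383/107269 + 4*I*sqrt(8778)/107269)/(6 + 4*7) = (384383/107269 + 4*I*sqrt(8778)/107269)/(6 + 28) = (384383/107269 + 4*I*sqrt(8778)/107269)/34 = (384383/107269 + 4*I*sqrt(8778)/107269)*(1/34) = 384383/3647146 + 2*I*sqrt(8778)/1823573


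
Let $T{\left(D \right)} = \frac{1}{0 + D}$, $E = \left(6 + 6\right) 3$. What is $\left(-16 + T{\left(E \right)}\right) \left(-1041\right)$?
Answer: $\frac{199525}{12} \approx 16627.0$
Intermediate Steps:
$E = 36$ ($E = 12 \cdot 3 = 36$)
$T{\left(D \right)} = \frac{1}{D}$
$\left(-16 + T{\left(E \right)}\right) \left(-1041\right) = \left(-16 + \frac{1}{36}\right) \left(-1041\right) = \left(- \frac{575}{36}\right) \left(-1041\right) = \frac{199525}{12}$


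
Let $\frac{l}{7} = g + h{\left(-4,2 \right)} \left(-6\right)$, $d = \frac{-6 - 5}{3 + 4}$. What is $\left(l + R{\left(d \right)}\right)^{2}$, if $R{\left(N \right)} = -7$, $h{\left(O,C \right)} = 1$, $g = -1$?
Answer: $3136$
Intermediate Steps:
$d = - \frac{11}{7} \approx -1.5714$
$l = -49$ ($l = 7 \left(-1 + 1 \left(-6\right)\right) = 7 \left(-1 - 6\right) = 7 \left(-7\right) = -49$)
$\left(l + R{\left(d \right)}\right)^{2} = \left(-49 - 7\right)^{2} = \left(-56\right)^{2} = 3136$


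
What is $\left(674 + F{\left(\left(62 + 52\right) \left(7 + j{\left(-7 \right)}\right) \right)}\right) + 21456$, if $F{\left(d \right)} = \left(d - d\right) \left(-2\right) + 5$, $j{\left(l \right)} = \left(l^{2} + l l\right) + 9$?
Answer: $22135$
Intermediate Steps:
$j{\left(l \right)} = 9 + 2 l^{2}$ ($j{\left(l \right)} = \left(l^{2} + l^{2}\right) + 9 = 2 l^{2} + 9 = 9 + 2 l^{2}$)
$F{\left(d \right)} = 5$ ($F{\left(d \right)} = 0 \left(-2\right) + 5 = 0 + 5 = 5$)
$\left(674 + F{\left(\left(62 + 52\right) \left(7 + j{\left(-7 \right)}\right) \right)}\right) + 21456 = \left(674 + 5\right) + 21456 = 679 + 21456 = 22135$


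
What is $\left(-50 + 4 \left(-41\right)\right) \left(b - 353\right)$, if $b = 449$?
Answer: $-20544$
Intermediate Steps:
$\left(-50 + 4 \left(-41\right)\right) \left(b - 353\right) = \left(-50 + 4 \left(-41\right)\right) \left(449 - 353\right) = \left(-50 - 164\right) 96 = \left(-214\right) 96 = -20544$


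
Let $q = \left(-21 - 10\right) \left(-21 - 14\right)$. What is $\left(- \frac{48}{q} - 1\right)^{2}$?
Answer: $\frac{1283689}{1177225} \approx 1.0904$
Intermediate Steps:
$q = 1085$ ($q = \left(-31\right) \left(-35\right) = 1085$)
$\left(- \frac{48}{q} - 1\right)^{2} = \left(- \frac{48}{1085} - 1\right)^{2} = \left(- \frac{1133}{1085}\right)^{2} = \frac{1283689}{1177225}$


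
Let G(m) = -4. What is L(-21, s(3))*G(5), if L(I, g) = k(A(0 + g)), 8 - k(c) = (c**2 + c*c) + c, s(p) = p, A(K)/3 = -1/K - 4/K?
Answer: 148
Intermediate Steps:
A(K) = -15/K (A(K) = 3*(-1/K - 4/K) = 3*(-5/K) = -15/K)
k(c) = 8 - c - 2*c**2 (k(c) = 8 - ((c**2 + c*c) + c) = 8 - ((c**2 + c**2) + c) = 8 - (2*c**2 + c) = 8 - (c + 2*c**2) = 8 + (-c - 2*c**2) = 8 - c - 2*c**2)
L(I, g) = 8 - 450/g**2 + 15/g (L(I, g) = 8 - (-15)/(0 + g) - 2*225/(0 + g)**2 = 8 - (-15)/g - 2*225/g**2 = 8 + 15/g - 450/g**2 = 8 - 450/g**2 + 15/g)
L(-21, s(3))*G(5) = (8 - 450/3**2 + 15/3)*(-4) = (8 - 450*1/9 + 15*(1/3))*(-4) = (8 - 50 + 5)*(-4) = -37*(-4) = 148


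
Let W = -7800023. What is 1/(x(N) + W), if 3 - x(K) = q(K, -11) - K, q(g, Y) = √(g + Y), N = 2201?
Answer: -2599273/20268660384857 + √2190/60805981154571 ≈ -1.2824e-7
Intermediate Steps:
q(g, Y) = √(Y + g)
x(K) = 3 + K - √(-11 + K) (x(K) = 3 - (√(-11 + K) - K) = 3 + (K - √(-11 + K)) = 3 + K - √(-11 + K))
1/(x(N) + W) = 1/((3 + 2201 - √(-11 + 2201)) - 7800023) = 1/((3 + 2201 - √2190) - 7800023) = 1/((2204 - √2190) - 7800023) = 1/(-7797819 - √2190)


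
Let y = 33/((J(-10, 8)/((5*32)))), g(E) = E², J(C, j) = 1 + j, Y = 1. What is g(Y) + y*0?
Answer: 1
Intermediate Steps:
y = 1760/3 (y = 33/(((1 + 8)/((5*32)))) = 33/((9/160)) = 33/((9*(1/160))) = 33/(9/160) = 33*(160/9) = 1760/3 ≈ 586.67)
g(Y) + y*0 = 1² + (1760/3)*0 = 1 + 0 = 1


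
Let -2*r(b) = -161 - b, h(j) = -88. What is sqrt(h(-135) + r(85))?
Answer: sqrt(35) ≈ 5.9161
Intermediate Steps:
r(b) = 161/2 + b/2 (r(b) = -(-161 - b)/2 = 161/2 + b/2)
sqrt(h(-135) + r(85)) = sqrt(-88 + (161/2 + (1/2)*85)) = sqrt(-88 + (161/2 + 85/2)) = sqrt(-88 + 123) = sqrt(35)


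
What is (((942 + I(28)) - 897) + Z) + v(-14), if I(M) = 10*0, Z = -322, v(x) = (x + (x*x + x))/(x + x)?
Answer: -283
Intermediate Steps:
v(x) = (x**2 + 2*x)/(2*x) (v(x) = (x + (x**2 + x))/((2*x)) = (x + (x + x**2))*(1/(2*x)) = (x**2 + 2*x)*(1/(2*x)) = (x**2 + 2*x)/(2*x))
I(M) = 0
(((942 + I(28)) - 897) + Z) + v(-14) = (((942 + 0) - 897) - 322) + (1 + (1/2)*(-14)) = ((942 - 897) - 322) + (1 - 7) = (45 - 322) - 6 = -277 - 6 = -283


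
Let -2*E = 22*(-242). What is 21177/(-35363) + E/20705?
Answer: -344333479/732190915 ≈ -0.47028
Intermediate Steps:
E = 2662 (E = -11*(-242) = -½*(-5324) = 2662)
21177/(-35363) + E/20705 = 21177/(-35363) + 2662/20705 = 21177*(-1/35363) + 2662*(1/20705) = -21177/35363 + 2662/20705 = -344333479/732190915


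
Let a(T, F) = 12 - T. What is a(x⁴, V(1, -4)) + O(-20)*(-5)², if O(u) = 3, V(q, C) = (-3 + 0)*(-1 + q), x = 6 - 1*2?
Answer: -169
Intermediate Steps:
x = 4 (x = 6 - 2 = 4)
V(q, C) = 3 - 3*q (V(q, C) = -3*(-1 + q) = 3 - 3*q)
a(x⁴, V(1, -4)) + O(-20)*(-5)² = (12 - 1*4⁴) + 3*(-5)² = (12 - 1*256) + 3*25 = (12 - 256) + 75 = -244 + 75 = -169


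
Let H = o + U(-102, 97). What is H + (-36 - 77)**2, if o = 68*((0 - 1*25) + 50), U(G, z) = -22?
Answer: 14447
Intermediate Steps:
o = 1700 (o = 68*((0 - 25) + 50) = 68*(-25 + 50) = 68*25 = 1700)
H = 1678 (H = 1700 - 22 = 1678)
H + (-36 - 77)**2 = 1678 + (-36 - 77)**2 = 1678 + (-113)**2 = 1678 + 12769 = 14447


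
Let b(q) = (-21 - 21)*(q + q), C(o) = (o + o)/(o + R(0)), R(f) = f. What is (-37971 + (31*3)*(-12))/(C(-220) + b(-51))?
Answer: -39087/4286 ≈ -9.1197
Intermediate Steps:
C(o) = 2 (C(o) = (o + o)/(o + 0) = (2*o)/o = 2)
b(q) = -84*q
(-37971 + (31*3)*(-12))/(C(-220) + b(-51)) = (-37971 + (31*3)*(-12))/(2 - 84*(-51)) = (-37971 + 93*(-12))/(2 + 4284) = (-37971 - 1116)/4286 = -39087*1/4286 = -39087/4286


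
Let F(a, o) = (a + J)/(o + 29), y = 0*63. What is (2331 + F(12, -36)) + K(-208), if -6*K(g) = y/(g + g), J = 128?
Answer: 2311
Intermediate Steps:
y = 0
F(a, o) = (128 + a)/(29 + o) (F(a, o) = (a + 128)/(o + 29) = (128 + a)/(29 + o))
K(g) = 0 (K(g) = -0/(g + g) = -0/(2*g) = -0*1/(2*g) = -1/6*0 = 0)
(2331 + F(12, -36)) + K(-208) = (2331 + (128 + 12)/(29 - 36)) + 0 = (2331 + 140/(-7)) + 0 = (2331 - 1/7*140) + 0 = (2331 - 20) + 0 = 2311 + 0 = 2311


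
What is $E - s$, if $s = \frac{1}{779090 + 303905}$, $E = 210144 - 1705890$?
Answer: $- \frac{1619885439271}{1082995} \approx -1.4957 \cdot 10^{6}$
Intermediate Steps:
$E = -1495746$ ($E = 210144 - 1705890 = -1495746$)
$s = \frac{1}{1082995} \approx 9.2337 \cdot 10^{-7}$
$E - s = -1495746 - \frac{1}{1082995} = - \frac{1619885439271}{1082995}$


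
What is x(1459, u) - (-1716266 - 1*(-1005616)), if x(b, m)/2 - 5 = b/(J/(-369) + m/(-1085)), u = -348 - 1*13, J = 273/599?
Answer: 9532401364615/13249331 ≈ 7.1946e+5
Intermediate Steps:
J = 273/599 (J = 273*(1/599) = 273/599 ≈ 0.45576)
u = -361 (u = -348 - 13 = -361)
x(b, m) = 10 + 2*b/(-91/73677 - m/1085) (x(b, m) = 10 + 2*(b/((273/599)/(-369) + m/(-1085))) = 10 + 2*(b/((273/599)*(-1/369) + m*(-1/1085))) = 10 + 2*(b/(-91/73677 - m/1085)) = 10 + 2*b/(-91/73677 - m/1085))
x(1459, u) - (-1716266 - 1*(-1005616)) = 10*(98735 - 15987909*1459 + 73677*(-361))/(98735 + 73677*(-361)) - (-1716266 - 1*(-1005616)) = 10*(98735 - 23326359231 - 26597397)/(98735 - 26597397) - (-1716266 + 1005616) = 10*(-23352857893)/(-26498662) - 1*(-710650) = 10*(-1/26498662)*(-23352857893) + 710650 = 116764289465/13249331 + 710650 = 9532401364615/13249331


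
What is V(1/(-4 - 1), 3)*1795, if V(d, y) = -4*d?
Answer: 1436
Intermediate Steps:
V(1/(-4 - 1), 3)*1795 = -4/(-4 - 1)*1795 = -4/(-5)*1795 = -4*(-⅕)*1795 = (⅘)*1795 = 1436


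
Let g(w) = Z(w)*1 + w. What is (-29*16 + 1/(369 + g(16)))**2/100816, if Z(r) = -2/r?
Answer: 127564694244/59734998541 ≈ 2.1355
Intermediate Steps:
g(w) = w - 2/w (g(w) = -2/w*1 + w = -2/w + w = w - 2/w)
(-29*16 + 1/(369 + g(16)))**2/100816 = (-29*16 + 1/(369 + (16 - 2/16)))**2/100816 = (-464 + 1/(369 + (16 - 2*1/16)))**2*(1/100816) = (-464 + 1/(369 + (16 - 1/8)))**2*(1/100816) = (-464 + 1/(369 + 127/8))**2*(1/100816) = (-464 + 1/(3079/8))**2*(1/100816) = (-464 + 8/3079)**2*(1/100816) = (-1428648/3079)**2*(1/100816) = (2041035107904/9480241)*(1/100816) = 127564694244/59734998541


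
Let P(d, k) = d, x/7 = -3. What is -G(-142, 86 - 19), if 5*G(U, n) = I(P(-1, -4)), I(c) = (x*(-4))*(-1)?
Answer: 84/5 ≈ 16.800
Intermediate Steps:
x = -21 (x = 7*(-3) = -21)
I(c) = -84 (I(c) = -21*(-4)*(-1) = 84*(-1) = -84)
G(U, n) = -84/5 (G(U, n) = (1/5)*(-84) = -84/5)
-G(-142, 86 - 19) = -1*(-84/5) = 84/5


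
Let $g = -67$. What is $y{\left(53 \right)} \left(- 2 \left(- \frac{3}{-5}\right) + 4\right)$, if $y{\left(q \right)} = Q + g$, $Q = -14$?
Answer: $- \frac{1134}{5} \approx -226.8$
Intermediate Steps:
$y{\left(q \right)} = -81$ ($y{\left(q \right)} = -14 - 67 = -81$)
$y{\left(53 \right)} \left(- 2 \left(- \frac{3}{-5}\right) + 4\right) = - 81 \left(- 2 \left(- \frac{3}{-5}\right) + 4\right) = - 81 \left(- 2 \left(\left(-3\right) \left(- \frac{1}{5}\right)\right) + 4\right) = - 81 \left(\left(-2\right) \frac{3}{5} + 4\right) = - 81 \left(- \frac{6}{5} + 4\right) = \left(-81\right) \frac{14}{5} = - \frac{1134}{5}$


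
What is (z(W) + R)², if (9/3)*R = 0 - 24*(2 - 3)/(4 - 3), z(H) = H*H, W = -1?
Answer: 81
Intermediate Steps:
z(H) = H²
R = 8 (R = (0 - 24*(2 - 3)/(4 - 3))/3 = (0 - 24*(-1/1))/3 = (0 - 24*(-1*1))/3 = (0 - 24*(-1))/3 = (0 - 12*(-2))/3 = (0 + 24)/3 = (⅓)*24 = 8)
(z(W) + R)² = ((-1)² + 8)² = (1 + 8)² = 9² = 81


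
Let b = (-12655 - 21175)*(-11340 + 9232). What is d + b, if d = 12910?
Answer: 71326550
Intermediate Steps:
b = 71313640 (b = -33830*(-2108) = 71313640)
d + b = 12910 + 71313640 = 71326550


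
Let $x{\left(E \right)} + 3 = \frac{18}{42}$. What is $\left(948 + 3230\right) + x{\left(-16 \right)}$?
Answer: $\frac{29228}{7} \approx 4175.4$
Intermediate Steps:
$x{\left(E \right)} = - \frac{18}{7}$ ($x{\left(E \right)} = -3 + \frac{18}{42} = -3 + 18 \cdot \frac{1}{42} = -3 + \frac{3}{7} = - \frac{18}{7}$)
$\left(948 + 3230\right) + x{\left(-16 \right)} = \left(948 + 3230\right) - \frac{18}{7} = 4178 - \frac{18}{7} = \frac{29228}{7}$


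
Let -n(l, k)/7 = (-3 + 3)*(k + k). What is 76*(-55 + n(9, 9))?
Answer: -4180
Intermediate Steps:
n(l, k) = 0 (n(l, k) = -7*(-3 + 3)*(k + k) = -0*2*k = -7*0 = 0)
76*(-55 + n(9, 9)) = 76*(-55 + 0) = 76*(-55) = -4180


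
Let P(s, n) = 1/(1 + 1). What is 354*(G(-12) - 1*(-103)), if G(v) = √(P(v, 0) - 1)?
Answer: 36462 + 177*I*√2 ≈ 36462.0 + 250.32*I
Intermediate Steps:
P(s, n) = ½ (P(s, n) = 1/2 = ½)
G(v) = I*√2/2 (G(v) = √(½ - 1) = √(-½) = I*√2/2)
354*(G(-12) - 1*(-103)) = 354*(I*√2/2 - 1*(-103)) = 354*(I*√2/2 + 103) = 354*(103 + I*√2/2) = 36462 + 177*I*√2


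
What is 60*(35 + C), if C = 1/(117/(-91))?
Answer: 6160/3 ≈ 2053.3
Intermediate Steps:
C = -7/9 (C = 1/(117*(-1/91)) = 1/(-9/7) = -7/9 ≈ -0.77778)
60*(35 + C) = 60*(35 - 7/9) = 60*(308/9) = 6160/3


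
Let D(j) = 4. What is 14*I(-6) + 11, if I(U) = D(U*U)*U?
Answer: -325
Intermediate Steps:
I(U) = 4*U
14*I(-6) + 11 = 14*(4*(-6)) + 11 = 14*(-24) + 11 = -336 + 11 = -325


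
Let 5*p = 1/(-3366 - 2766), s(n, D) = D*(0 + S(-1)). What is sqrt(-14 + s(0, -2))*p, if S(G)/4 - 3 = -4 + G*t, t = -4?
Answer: -I*sqrt(38)/30660 ≈ -0.00020106*I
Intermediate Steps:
S(G) = -4 - 16*G (S(G) = 12 + 4*(-4 + G*(-4)) = 12 + 4*(-4 - 4*G) = 12 + (-16 - 16*G) = -4 - 16*G)
s(n, D) = 12*D (s(n, D) = D*(0 + (-4 - 16*(-1))) = D*(0 + (-4 + 16)) = D*(0 + 12) = D*12 = 12*D)
p = -1/30660 (p = 1/(5*(-3366 - 2766)) = (1/5)/(-6132) = (1/5)*(-1/6132) = -1/30660 ≈ -3.2616e-5)
sqrt(-14 + s(0, -2))*p = sqrt(-14 + 12*(-2))*(-1/30660) = sqrt(-14 - 24)*(-1/30660) = sqrt(-38)*(-1/30660) = (I*sqrt(38))*(-1/30660) = -I*sqrt(38)/30660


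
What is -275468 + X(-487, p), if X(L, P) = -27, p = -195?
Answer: -275495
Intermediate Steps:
-275468 + X(-487, p) = -275468 - 27 = -275495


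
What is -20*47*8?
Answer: -7520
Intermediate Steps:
-20*47*8 = -940*8 = -7520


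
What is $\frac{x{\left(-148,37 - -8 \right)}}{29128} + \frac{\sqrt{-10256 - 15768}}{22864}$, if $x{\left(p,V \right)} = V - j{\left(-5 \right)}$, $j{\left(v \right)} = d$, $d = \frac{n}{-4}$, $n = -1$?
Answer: $\frac{179}{116512} + \frac{i \sqrt{6506}}{11432} \approx 0.0015363 + 0.0070556 i$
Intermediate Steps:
$d = \frac{1}{4}$ ($d = - \frac{1}{-4} = \left(-1\right) \left(- \frac{1}{4}\right) = \frac{1}{4} \approx 0.25$)
$j{\left(v \right)} = \frac{1}{4}$
$x{\left(p,V \right)} = - \frac{1}{4} + V$ ($x{\left(p,V \right)} = V - \frac{1}{4} = - \frac{1}{4} + V$)
$\frac{x{\left(-148,37 - -8 \right)}}{29128} + \frac{\sqrt{-10256 - 15768}}{22864} = \frac{- \frac{1}{4} + \left(37 - -8\right)}{29128} + \frac{\sqrt{-10256 - 15768}}{22864} = \left(- \frac{1}{4} + \left(37 + 8\right)\right) \frac{1}{29128} + \sqrt{-26024} \cdot \frac{1}{22864} = \left(- \frac{1}{4} + 45\right) \frac{1}{29128} + 2 i \sqrt{6506} \cdot \frac{1}{22864} = \frac{179}{4} \cdot \frac{1}{29128} + \frac{i \sqrt{6506}}{11432} = \frac{179}{116512} + \frac{i \sqrt{6506}}{11432}$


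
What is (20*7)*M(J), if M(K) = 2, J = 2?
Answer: 280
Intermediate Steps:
(20*7)*M(J) = (20*7)*2 = 140*2 = 280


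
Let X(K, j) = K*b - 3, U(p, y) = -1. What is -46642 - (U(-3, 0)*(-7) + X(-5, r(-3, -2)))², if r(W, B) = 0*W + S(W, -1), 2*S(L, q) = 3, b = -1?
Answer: -46723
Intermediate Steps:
S(L, q) = 3/2 (S(L, q) = (½)*3 = 3/2)
r(W, B) = 3/2 (r(W, B) = 0*W + 3/2 = 0 + 3/2 = 3/2)
X(K, j) = -3 - K (X(K, j) = K*(-1) - 3 = -K - 3 = -3 - K)
-46642 - (U(-3, 0)*(-7) + X(-5, r(-3, -2)))² = -46642 - (-1*(-7) + (-3 - 1*(-5)))² = -46642 - (7 + (-3 + 5))² = -46642 - (7 + 2)² = -46642 - 1*9² = -46642 - 1*81 = -46642 - 81 = -46723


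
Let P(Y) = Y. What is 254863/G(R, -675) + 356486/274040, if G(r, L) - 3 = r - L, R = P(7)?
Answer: 539129611/1443980 ≈ 373.36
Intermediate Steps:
R = 7
G(r, L) = 3 + r - L (G(r, L) = 3 + (r - L) = 3 + r - L)
254863/G(R, -675) + 356486/274040 = 254863/(3 + 7 - 1*(-675)) + 356486/274040 = 254863/(3 + 7 + 675) + 356486*(1/274040) = 254863/685 + 13711/10540 = 539129611/1443980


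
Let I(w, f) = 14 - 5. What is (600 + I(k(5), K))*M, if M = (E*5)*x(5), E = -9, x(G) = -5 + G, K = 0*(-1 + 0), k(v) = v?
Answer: 0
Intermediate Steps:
K = 0 (K = 0*(-1) = 0)
I(w, f) = 9
M = 0 (M = (-9*5)*(-5 + 5) = -45*0 = 0)
(600 + I(k(5), K))*M = (600 + 9)*0 = 609*0 = 0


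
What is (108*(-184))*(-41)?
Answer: 814752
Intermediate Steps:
(108*(-184))*(-41) = -19872*(-41) = 814752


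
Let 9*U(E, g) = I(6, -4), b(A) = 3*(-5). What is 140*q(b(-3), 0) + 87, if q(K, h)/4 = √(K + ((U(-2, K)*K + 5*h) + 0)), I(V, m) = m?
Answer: 87 + 2800*I*√3/3 ≈ 87.0 + 1616.6*I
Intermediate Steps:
b(A) = -15
U(E, g) = -4/9 (U(E, g) = (⅑)*(-4) = -4/9)
q(K, h) = 4*√(5*h + 5*K/9) (q(K, h) = 4*√(K + ((-4*K/9 + 5*h) + 0)) = 4*√(K + ((5*h - 4*K/9) + 0)) = 4*√(K + (5*h - 4*K/9)) = 4*√(5*h + 5*K/9))
140*q(b(-3), 0) + 87 = 140*(4*√(5*(-15) + 45*0)/3) + 87 = 140*(4*√(-75 + 0)/3) + 87 = 140*(4*√(-75)/3) + 87 = 140*(4*(5*I*√3)/3) + 87 = 140*(20*I*√3/3) + 87 = 2800*I*√3/3 + 87 = 87 + 2800*I*√3/3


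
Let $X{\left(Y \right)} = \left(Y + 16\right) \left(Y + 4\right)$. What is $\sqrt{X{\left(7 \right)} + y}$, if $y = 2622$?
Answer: $5 \sqrt{115} \approx 53.619$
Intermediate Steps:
$X{\left(Y \right)} = \left(4 + Y\right) \left(16 + Y\right)$ ($X{\left(Y \right)} = \left(16 + Y\right) \left(4 + Y\right) = \left(4 + Y\right) \left(16 + Y\right)$)
$\sqrt{X{\left(7 \right)} + y} = \sqrt{\left(64 + 7^{2} + 20 \cdot 7\right) + 2622} = \sqrt{\left(64 + 49 + 140\right) + 2622} = \sqrt{253 + 2622} = \sqrt{2875} = 5 \sqrt{115}$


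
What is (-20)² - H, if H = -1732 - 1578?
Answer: 3710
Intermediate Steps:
H = -3310
(-20)² - H = (-20)² - 1*(-3310) = 400 + 3310 = 3710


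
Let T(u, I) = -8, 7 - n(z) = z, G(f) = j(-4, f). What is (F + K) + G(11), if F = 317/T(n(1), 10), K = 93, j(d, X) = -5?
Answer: 387/8 ≈ 48.375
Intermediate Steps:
G(f) = -5
n(z) = 7 - z
F = -317/8 (F = 317/(-8) = 317*(-⅛) = -317/8 ≈ -39.625)
(F + K) + G(11) = (-317/8 + 93) - 5 = 427/8 - 5 = 387/8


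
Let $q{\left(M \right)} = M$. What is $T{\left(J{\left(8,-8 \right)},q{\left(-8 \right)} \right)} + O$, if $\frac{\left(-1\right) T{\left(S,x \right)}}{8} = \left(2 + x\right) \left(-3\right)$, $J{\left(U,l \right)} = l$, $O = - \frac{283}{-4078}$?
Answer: $- \frac{586949}{4078} \approx -143.93$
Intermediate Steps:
$O = \frac{283}{4078}$ ($O = \left(-283\right) \left(- \frac{1}{4078}\right) = \frac{283}{4078} \approx 0.069397$)
$T{\left(S,x \right)} = 48 + 24 x$ ($T{\left(S,x \right)} = - 8 \left(2 + x\right) \left(-3\right) = - 8 \left(-6 - 3 x\right) = 48 + 24 x$)
$T{\left(J{\left(8,-8 \right)},q{\left(-8 \right)} \right)} + O = \left(48 + 24 \left(-8\right)\right) + \frac{283}{4078} = \left(48 - 192\right) + \frac{283}{4078} = -144 + \frac{283}{4078} = - \frac{586949}{4078}$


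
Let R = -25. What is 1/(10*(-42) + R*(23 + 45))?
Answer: -1/2120 ≈ -0.00047170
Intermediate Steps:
1/(10*(-42) + R*(23 + 45)) = 1/(10*(-42) - 25*(23 + 45)) = 1/(-420 - 25*68) = 1/(-420 - 1700) = 1/(-2120) = -1/2120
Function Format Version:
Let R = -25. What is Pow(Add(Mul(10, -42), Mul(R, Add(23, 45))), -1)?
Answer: Rational(-1, 2120) ≈ -0.00047170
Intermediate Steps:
Pow(Add(Mul(10, -42), Mul(R, Add(23, 45))), -1) = Pow(Add(Mul(10, -42), Mul(-25, Add(23, 45))), -1) = Pow(Add(-420, Mul(-25, 68)), -1) = Pow(Add(-420, -1700), -1) = Pow(-2120, -1) = Rational(-1, 2120)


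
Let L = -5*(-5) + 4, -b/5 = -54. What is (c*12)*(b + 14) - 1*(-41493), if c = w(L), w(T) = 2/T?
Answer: 1210113/29 ≈ 41728.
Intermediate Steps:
b = 270 (b = -5*(-54) = 270)
L = 29 (L = -1*(-25) + 4 = 25 + 4 = 29)
c = 2/29 ≈ 0.068966
(c*12)*(b + 14) - 1*(-41493) = ((2/29)*12)*(270 + 14) - 1*(-41493) = (24/29)*284 + 41493 = 6816/29 + 41493 = 1210113/29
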